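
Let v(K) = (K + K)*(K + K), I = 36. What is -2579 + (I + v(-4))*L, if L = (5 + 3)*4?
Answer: 621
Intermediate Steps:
v(K) = 4*K**2 (v(K) = (2*K)*(2*K) = 4*K**2)
L = 32 (L = 8*4 = 32)
-2579 + (I + v(-4))*L = -2579 + (36 + 4*(-4)**2)*32 = -2579 + (36 + 4*16)*32 = -2579 + (36 + 64)*32 = -2579 + 100*32 = -2579 + 3200 = 621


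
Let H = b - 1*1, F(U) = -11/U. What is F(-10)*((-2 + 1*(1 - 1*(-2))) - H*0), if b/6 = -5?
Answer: 11/10 ≈ 1.1000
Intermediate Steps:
b = -30 (b = 6*(-5) = -30)
H = -31 (H = -30 - 1*1 = -30 - 1 = -31)
F(-10)*((-2 + 1*(1 - 1*(-2))) - H*0) = (-11/(-10))*((-2 + 1*(1 - 1*(-2))) - 1*(-31)*0) = (-11*(-1/10))*((-2 + 1*(1 + 2)) + 31*0) = 11*((-2 + 1*3) + 0)/10 = 11*((-2 + 3) + 0)/10 = 11*(1 + 0)/10 = (11/10)*1 = 11/10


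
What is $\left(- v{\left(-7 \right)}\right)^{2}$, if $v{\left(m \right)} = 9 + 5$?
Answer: $196$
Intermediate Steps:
$v{\left(m \right)} = 14$
$\left(- v{\left(-7 \right)}\right)^{2} = \left(\left(-1\right) 14\right)^{2} = \left(-14\right)^{2} = 196$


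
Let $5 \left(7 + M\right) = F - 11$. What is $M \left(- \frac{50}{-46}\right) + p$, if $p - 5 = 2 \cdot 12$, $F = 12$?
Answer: $\frac{497}{23} \approx 21.609$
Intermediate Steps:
$p = 29$ ($p = 5 + 2 \cdot 12 = 5 + 24 = 29$)
$M = - \frac{34}{5}$ ($M = -7 + \frac{12 - 11}{5} = -7 + \frac{1}{5} \cdot 1 = -7 + \frac{1}{5} = - \frac{34}{5} \approx -6.8$)
$M \left(- \frac{50}{-46}\right) + p = - \frac{34 \left(- \frac{50}{-46}\right)}{5} + 29 = - \frac{34 \left(\left(-50\right) \left(- \frac{1}{46}\right)\right)}{5} + 29 = \left(- \frac{34}{5}\right) \frac{25}{23} + 29 = - \frac{170}{23} + 29 = \frac{497}{23}$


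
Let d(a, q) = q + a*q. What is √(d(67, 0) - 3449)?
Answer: I*√3449 ≈ 58.728*I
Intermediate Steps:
√(d(67, 0) - 3449) = √(0*(1 + 67) - 3449) = √(0*68 - 3449) = √(0 - 3449) = √(-3449) = I*√3449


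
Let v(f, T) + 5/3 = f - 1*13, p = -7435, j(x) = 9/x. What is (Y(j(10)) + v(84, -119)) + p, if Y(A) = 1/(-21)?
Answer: -51560/7 ≈ -7365.7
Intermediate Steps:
Y(A) = -1/21
v(f, T) = -44/3 + f (v(f, T) = -5/3 + (f - 1*13) = -5/3 + (f - 13) = -5/3 + (-13 + f) = -44/3 + f)
(Y(j(10)) + v(84, -119)) + p = (-1/21 + (-44/3 + 84)) - 7435 = (-1/21 + 208/3) - 7435 = 485/7 - 7435 = -51560/7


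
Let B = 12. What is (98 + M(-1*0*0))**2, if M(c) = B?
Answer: 12100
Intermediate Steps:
M(c) = 12
(98 + M(-1*0*0))**2 = (98 + 12)**2 = 110**2 = 12100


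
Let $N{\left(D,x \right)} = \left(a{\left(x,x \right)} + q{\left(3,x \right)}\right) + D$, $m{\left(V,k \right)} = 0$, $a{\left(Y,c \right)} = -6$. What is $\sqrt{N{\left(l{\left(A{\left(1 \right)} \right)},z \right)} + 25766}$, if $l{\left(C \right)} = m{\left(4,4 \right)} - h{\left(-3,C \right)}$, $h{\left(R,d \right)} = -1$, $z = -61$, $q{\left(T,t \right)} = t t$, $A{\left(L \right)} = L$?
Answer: $\sqrt{29482} \approx 171.7$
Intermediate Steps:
$q{\left(T,t \right)} = t^{2}$
$l{\left(C \right)} = 1$ ($l{\left(C \right)} = 0 - -1 = 0 + 1 = 1$)
$N{\left(D,x \right)} = -6 + D + x^{2}$ ($N{\left(D,x \right)} = \left(-6 + x^{2}\right) + D = -6 + D + x^{2}$)
$\sqrt{N{\left(l{\left(A{\left(1 \right)} \right)},z \right)} + 25766} = \sqrt{\left(-6 + 1 + \left(-61\right)^{2}\right) + 25766} = \sqrt{\left(-6 + 1 + 3721\right) + 25766} = \sqrt{3716 + 25766} = \sqrt{29482}$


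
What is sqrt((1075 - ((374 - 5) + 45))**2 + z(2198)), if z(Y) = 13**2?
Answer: sqrt(437090) ≈ 661.13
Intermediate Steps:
z(Y) = 169
sqrt((1075 - ((374 - 5) + 45))**2 + z(2198)) = sqrt((1075 - ((374 - 5) + 45))**2 + 169) = sqrt((1075 - (369 + 45))**2 + 169) = sqrt((1075 - 1*414)**2 + 169) = sqrt((1075 - 414)**2 + 169) = sqrt(661**2 + 169) = sqrt(436921 + 169) = sqrt(437090)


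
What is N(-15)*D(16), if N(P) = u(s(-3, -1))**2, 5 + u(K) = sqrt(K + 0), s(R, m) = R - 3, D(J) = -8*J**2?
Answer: -38912 + 20480*I*sqrt(6) ≈ -38912.0 + 50166.0*I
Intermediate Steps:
s(R, m) = -3 + R
u(K) = -5 + sqrt(K) (u(K) = -5 + sqrt(K + 0) = -5 + sqrt(K))
N(P) = (-5 + I*sqrt(6))**2 (N(P) = (-5 + sqrt(-3 - 3))**2 = (-5 + sqrt(-6))**2 = (-5 + I*sqrt(6))**2)
N(-15)*D(16) = (5 - I*sqrt(6))**2*(-8*16**2) = (5 - I*sqrt(6))**2*(-8*256) = (5 - I*sqrt(6))**2*(-2048) = -2048*(5 - I*sqrt(6))**2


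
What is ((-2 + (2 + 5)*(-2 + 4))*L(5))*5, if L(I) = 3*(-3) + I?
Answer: -240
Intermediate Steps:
L(I) = -9 + I
((-2 + (2 + 5)*(-2 + 4))*L(5))*5 = ((-2 + (2 + 5)*(-2 + 4))*(-9 + 5))*5 = ((-2 + 7*2)*(-4))*5 = ((-2 + 14)*(-4))*5 = (12*(-4))*5 = -48*5 = -240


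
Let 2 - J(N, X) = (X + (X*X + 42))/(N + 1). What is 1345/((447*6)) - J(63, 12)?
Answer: 68455/42912 ≈ 1.5952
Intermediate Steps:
J(N, X) = 2 - (42 + X + X**2)/(1 + N) (J(N, X) = 2 - (X + (X*X + 42))/(N + 1) = 2 - (X + (X**2 + 42))/(1 + N) = 2 - (X + (42 + X**2))/(1 + N) = 2 - (42 + X + X**2)/(1 + N))
1345/((447*6)) - J(63, 12) = 1345/((447*6)) - (-40 - 1*12 - 1*12**2 + 2*63)/(1 + 63) = 1345/2682 - (-40 - 12 - 1*144 + 126)/64 = 1345*(1/2682) - (-40 - 12 - 144 + 126)/64 = 1345/2682 - (-70)/64 = 1345/2682 - 1*(-35/32) = 1345/2682 + 35/32 = 68455/42912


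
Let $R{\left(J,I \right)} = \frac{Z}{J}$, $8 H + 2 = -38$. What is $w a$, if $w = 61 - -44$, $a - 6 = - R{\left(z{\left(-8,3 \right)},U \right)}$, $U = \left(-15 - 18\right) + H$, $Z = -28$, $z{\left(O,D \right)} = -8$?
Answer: $\frac{525}{2} \approx 262.5$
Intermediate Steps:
$H = -5$ ($H = - \frac{1}{4} + \frac{1}{8} \left(-38\right) = - \frac{1}{4} - \frac{19}{4} = -5$)
$U = -38$ ($U = \left(-15 - 18\right) - 5 = -33 - 5 = -38$)
$R{\left(J,I \right)} = - \frac{28}{J}$
$a = \frac{5}{2}$ ($a = 6 - - \frac{28}{-8} = 6 - \left(-28\right) \left(- \frac{1}{8}\right) = 6 - \frac{7}{2} = \frac{5}{2} \approx 2.5$)
$w = 105$ ($w = 61 + 44 = 105$)
$w a = 105 \cdot \frac{5}{2} = \frac{525}{2}$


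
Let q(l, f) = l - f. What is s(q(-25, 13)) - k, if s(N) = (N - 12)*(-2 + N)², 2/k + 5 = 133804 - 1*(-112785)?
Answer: -9863360001/123292 ≈ -80000.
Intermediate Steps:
k = 1/123292 (k = 2/(-5 + (133804 - 1*(-112785))) = 2/(-5 + (133804 + 112785)) = 2/(-5 + 246589) = 2/246584 = 2*(1/246584) = 1/123292 ≈ 8.1108e-6)
s(N) = (-2 + N)²*(-12 + N) (s(N) = (-12 + N)*(-2 + N)² = (-2 + N)²*(-12 + N))
s(q(-25, 13)) - k = (-2 + (-25 - 1*13))²*(-12 + (-25 - 1*13)) - 1*1/123292 = (-2 + (-25 - 13))²*(-12 + (-25 - 13)) - 1/123292 = (-2 - 38)²*(-12 - 38) - 1/123292 = (-40)²*(-50) - 1/123292 = 1600*(-50) - 1/123292 = -80000 - 1/123292 = -9863360001/123292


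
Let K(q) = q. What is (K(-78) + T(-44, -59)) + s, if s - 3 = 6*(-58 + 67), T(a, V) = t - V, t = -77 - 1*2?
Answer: -41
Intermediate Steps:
t = -79 (t = -77 - 2 = -79)
T(a, V) = -79 - V
s = 57 (s = 3 + 6*(-58 + 67) = 3 + 6*9 = 3 + 54 = 57)
(K(-78) + T(-44, -59)) + s = (-78 + (-79 - 1*(-59))) + 57 = (-78 + (-79 + 59)) + 57 = (-78 - 20) + 57 = -98 + 57 = -41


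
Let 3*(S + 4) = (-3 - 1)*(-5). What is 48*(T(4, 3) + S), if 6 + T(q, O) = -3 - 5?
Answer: -544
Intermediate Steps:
T(q, O) = -14 (T(q, O) = -6 + (-3 - 5) = -6 - 8 = -14)
S = 8/3 (S = -4 + ((-3 - 1)*(-5))/3 = -4 + (-4*(-5))/3 = -4 + (⅓)*20 = -4 + 20/3 = 8/3 ≈ 2.6667)
48*(T(4, 3) + S) = 48*(-14 + 8/3) = 48*(-34/3) = -544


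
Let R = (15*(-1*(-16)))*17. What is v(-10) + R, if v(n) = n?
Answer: 4070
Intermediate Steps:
R = 4080 (R = (15*16)*17 = 240*17 = 4080)
v(-10) + R = -10 + 4080 = 4070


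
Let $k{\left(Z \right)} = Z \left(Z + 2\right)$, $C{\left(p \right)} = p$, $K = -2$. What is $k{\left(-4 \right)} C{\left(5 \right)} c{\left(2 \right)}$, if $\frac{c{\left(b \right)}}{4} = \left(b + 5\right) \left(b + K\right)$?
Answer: $0$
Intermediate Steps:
$k{\left(Z \right)} = Z \left(2 + Z\right)$
$c{\left(b \right)} = 4 \left(-2 + b\right) \left(5 + b\right)$ ($c{\left(b \right)} = 4 \left(b + 5\right) \left(b - 2\right) = 4 \left(5 + b\right) \left(-2 + b\right) = 4 \left(-2 + b\right) \left(5 + b\right)$)
$k{\left(-4 \right)} C{\left(5 \right)} c{\left(2 \right)} = - 4 \left(2 - 4\right) 5 \left(-40 + 4 \cdot 2^{2} + 12 \cdot 2\right) = \left(-4\right) \left(-2\right) 5 \left(-40 + 4 \cdot 4 + 24\right) = 8 \cdot 5 \left(-40 + 16 + 24\right) = 40 \cdot 0 = 0$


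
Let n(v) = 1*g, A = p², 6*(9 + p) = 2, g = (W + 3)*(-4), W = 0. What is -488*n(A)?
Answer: 5856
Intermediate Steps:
g = -12 (g = (0 + 3)*(-4) = 3*(-4) = -12)
p = -26/3 (p = -9 + (⅙)*2 = -9 + ⅓ = -26/3 ≈ -8.6667)
A = 676/9 (A = (-26/3)² = 676/9 ≈ 75.111)
n(v) = -12 (n(v) = 1*(-12) = -12)
-488*n(A) = -488*(-12) = 5856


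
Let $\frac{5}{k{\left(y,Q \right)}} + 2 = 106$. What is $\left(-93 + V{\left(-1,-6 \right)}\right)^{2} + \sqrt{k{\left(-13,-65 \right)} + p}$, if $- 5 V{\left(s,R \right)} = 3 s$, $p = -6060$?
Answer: $\frac{213444}{25} + \frac{i \sqrt{16386110}}{52} \approx 8537.8 + 77.846 i$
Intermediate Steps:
$V{\left(s,R \right)} = - \frac{3 s}{5}$
$k{\left(y,Q \right)} = \frac{5}{104}$ ($k{\left(y,Q \right)} = \frac{5}{-2 + 106} = \frac{5}{104}$)
$\left(-93 + V{\left(-1,-6 \right)}\right)^{2} + \sqrt{k{\left(-13,-65 \right)} + p} = \left(-93 - - \frac{3}{5}\right)^{2} + \sqrt{\frac{5}{104} - 6060} = \left(-93 + \frac{3}{5}\right)^{2} + \sqrt{- \frac{630235}{104}} = \left(- \frac{462}{5}\right)^{2} + \frac{i \sqrt{16386110}}{52} = \frac{213444}{25} + \frac{i \sqrt{16386110}}{52}$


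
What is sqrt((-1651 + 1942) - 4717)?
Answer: I*sqrt(4426) ≈ 66.528*I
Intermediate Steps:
sqrt((-1651 + 1942) - 4717) = sqrt(291 - 4717) = sqrt(-4426) = I*sqrt(4426)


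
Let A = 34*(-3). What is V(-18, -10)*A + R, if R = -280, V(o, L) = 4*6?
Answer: -2728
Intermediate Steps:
V(o, L) = 24
A = -102
V(-18, -10)*A + R = 24*(-102) - 280 = -2448 - 280 = -2728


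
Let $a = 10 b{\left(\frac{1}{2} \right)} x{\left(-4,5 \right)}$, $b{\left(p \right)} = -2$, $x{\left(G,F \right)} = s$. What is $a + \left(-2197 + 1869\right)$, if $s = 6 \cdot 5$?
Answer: $-928$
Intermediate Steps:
$s = 30$
$x{\left(G,F \right)} = 30$
$a = -600$ ($a = 10 \left(-2\right) 30 = \left(-20\right) 30 = -600$)
$a + \left(-2197 + 1869\right) = -600 + \left(-2197 + 1869\right) = -600 - 328 = -928$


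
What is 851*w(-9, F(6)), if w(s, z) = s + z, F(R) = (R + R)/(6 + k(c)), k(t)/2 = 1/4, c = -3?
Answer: -79143/13 ≈ -6087.9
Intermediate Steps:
k(t) = ½ (k(t) = 2/4 = 2*(¼) = ½)
F(R) = 4*R/13 (F(R) = (R + R)/(6 + ½) = (2*R)/(13/2) = (2*R)*(2/13) = 4*R/13)
851*w(-9, F(6)) = 851*(-9 + (4/13)*6) = 851*(-9 + 24/13) = 851*(-93/13) = -79143/13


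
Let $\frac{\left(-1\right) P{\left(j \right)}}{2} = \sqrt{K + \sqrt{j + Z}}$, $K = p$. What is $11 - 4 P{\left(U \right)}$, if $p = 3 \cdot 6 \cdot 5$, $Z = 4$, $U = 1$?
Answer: $11 + 8 \sqrt{90 + \sqrt{5}} \approx 87.832$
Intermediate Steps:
$p = 90$ ($p = 3 \cdot 30 = 90$)
$K = 90$
$P{\left(j \right)} = - 2 \sqrt{90 + \sqrt{4 + j}}$ ($P{\left(j \right)} = - 2 \sqrt{90 + \sqrt{j + 4}} = - 2 \sqrt{90 + \sqrt{4 + j}}$)
$11 - 4 P{\left(U \right)} = 11 - 4 \left(- 2 \sqrt{90 + \sqrt{4 + 1}}\right) = 11 - 4 \left(- 2 \sqrt{90 + \sqrt{5}}\right) = 11 + 8 \sqrt{90 + \sqrt{5}}$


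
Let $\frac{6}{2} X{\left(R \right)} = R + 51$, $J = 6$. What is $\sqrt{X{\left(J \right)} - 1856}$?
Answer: $i \sqrt{1837} \approx 42.86 i$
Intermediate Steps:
$X{\left(R \right)} = 17 + \frac{R}{3}$ ($X{\left(R \right)} = \frac{R + 51}{3} = \frac{51 + R}{3} = 17 + \frac{R}{3}$)
$\sqrt{X{\left(J \right)} - 1856} = \sqrt{\left(17 + \frac{1}{3} \cdot 6\right) - 1856} = \sqrt{\left(17 + 2\right) - 1856} = \sqrt{19 - 1856} = \sqrt{-1837} = i \sqrt{1837}$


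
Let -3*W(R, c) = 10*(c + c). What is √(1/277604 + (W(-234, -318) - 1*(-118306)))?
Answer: √2320126738506305/138802 ≈ 347.02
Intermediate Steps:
W(R, c) = -20*c/3 (W(R, c) = -10*(c + c)/3 = -10*2*c/3 = -20*c/3)
√(1/277604 + (W(-234, -318) - 1*(-118306))) = √(1/277604 + (-20/3*(-318) - 1*(-118306))) = √(1/277604 + (2120 + 118306)) = √(1/277604 + 120426) = √(33430739305/277604) = √2320126738506305/138802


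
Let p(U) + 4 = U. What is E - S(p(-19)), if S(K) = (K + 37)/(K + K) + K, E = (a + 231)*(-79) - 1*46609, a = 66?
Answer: -1611120/23 ≈ -70049.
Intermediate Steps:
p(U) = -4 + U
E = -70072 (E = (66 + 231)*(-79) - 1*46609 = 297*(-79) - 46609 = -23463 - 46609 = -70072)
S(K) = K + (37 + K)/(2*K) (S(K) = (37 + K)/((2*K)) + K = (37 + K)*(1/(2*K)) + K = (37 + K)/(2*K) + K = K + (37 + K)/(2*K))
E - S(p(-19)) = -70072 - (½ + (-4 - 19) + 37/(2*(-4 - 19))) = -70072 - (½ - 23 + (37/2)/(-23)) = -70072 - (½ - 23 + (37/2)*(-1/23)) = -70072 - (½ - 23 - 37/46) = -70072 - 1*(-536/23) = -70072 + 536/23 = -1611120/23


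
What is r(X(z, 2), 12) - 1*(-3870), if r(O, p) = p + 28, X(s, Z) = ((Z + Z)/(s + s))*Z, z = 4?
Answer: 3910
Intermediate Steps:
X(s, Z) = Z**2/s (X(s, Z) = ((2*Z)/((2*s)))*Z = ((2*Z)*(1/(2*s)))*Z = (Z/s)*Z = Z**2/s)
r(O, p) = 28 + p
r(X(z, 2), 12) - 1*(-3870) = (28 + 12) - 1*(-3870) = 40 + 3870 = 3910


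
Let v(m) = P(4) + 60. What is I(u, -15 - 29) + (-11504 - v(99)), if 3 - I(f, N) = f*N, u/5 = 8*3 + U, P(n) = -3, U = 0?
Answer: -6278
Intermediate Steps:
v(m) = 57 (v(m) = -3 + 60 = 57)
u = 120 (u = 5*(8*3 + 0) = 5*(24 + 0) = 5*24 = 120)
I(f, N) = 3 - N*f (I(f, N) = 3 - f*N = 3 - N*f)
I(u, -15 - 29) + (-11504 - v(99)) = (3 - 1*(-15 - 29)*120) + (-11504 - 1*57) = (3 - 1*(-44)*120) + (-11504 - 57) = (3 + 5280) - 11561 = 5283 - 11561 = -6278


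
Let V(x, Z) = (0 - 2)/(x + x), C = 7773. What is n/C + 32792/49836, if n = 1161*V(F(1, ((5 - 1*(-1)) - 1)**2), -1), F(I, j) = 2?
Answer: 37660403/64562538 ≈ 0.58332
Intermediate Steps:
V(x, Z) = -1/x (V(x, Z) = -2*1/(2*x) = -1/x)
n = -1161/2 (n = 1161*(-1/2) = -1161/2 ≈ -580.50)
n/C + 32792/49836 = -1161/2/7773 + 32792/49836 = -1161/2*1/7773 + 32792*(1/49836) = -387/5182 + 8198/12459 = 37660403/64562538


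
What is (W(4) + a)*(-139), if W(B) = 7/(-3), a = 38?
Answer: -14873/3 ≈ -4957.7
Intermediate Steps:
W(B) = -7/3 (W(B) = 7*(-⅓) = -7/3)
(W(4) + a)*(-139) = (-7/3 + 38)*(-139) = (107/3)*(-139) = -14873/3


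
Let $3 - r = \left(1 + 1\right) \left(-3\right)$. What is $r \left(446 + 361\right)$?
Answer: $7263$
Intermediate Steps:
$r = 9$ ($r = 3 - \left(1 + 1\right) \left(-3\right) = 3 - 2 \left(-3\right) = 3 - -6 = 3 + 6 = 9$)
$r \left(446 + 361\right) = 9 \left(446 + 361\right) = 9 \cdot 807 = 7263$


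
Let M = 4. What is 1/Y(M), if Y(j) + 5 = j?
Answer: -1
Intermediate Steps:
Y(j) = -5 + j
1/Y(M) = 1/(-5 + 4) = 1/(-1) = -1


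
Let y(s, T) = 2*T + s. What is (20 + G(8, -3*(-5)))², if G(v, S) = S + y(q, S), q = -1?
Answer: 4096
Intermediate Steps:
y(s, T) = s + 2*T
G(v, S) = -1 + 3*S (G(v, S) = S + (-1 + 2*S) = -1 + 3*S)
(20 + G(8, -3*(-5)))² = (20 + (-1 + 3*(-3*(-5))))² = (20 + (-1 + 3*15))² = (20 + (-1 + 45))² = (20 + 44)² = 64² = 4096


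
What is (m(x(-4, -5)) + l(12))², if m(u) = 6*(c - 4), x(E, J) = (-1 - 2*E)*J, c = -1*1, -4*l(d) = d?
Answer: 1089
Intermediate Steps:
l(d) = -d/4
c = -1
x(E, J) = J*(-1 - 2*E)
m(u) = -30 (m(u) = 6*(-1 - 4) = 6*(-5) = -30)
(m(x(-4, -5)) + l(12))² = (-30 - ¼*12)² = (-30 - 3)² = (-33)² = 1089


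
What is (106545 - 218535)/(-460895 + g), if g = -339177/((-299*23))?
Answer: 385077615/1584617869 ≈ 0.24301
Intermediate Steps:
g = 339177/6877 (g = -339177/(-6877) = -339177*(-1/6877) = 339177/6877 ≈ 49.320)
(106545 - 218535)/(-460895 + g) = (106545 - 218535)/(-460895 + 339177/6877) = -111990/(-3169235738/6877) = -111990*(-6877/3169235738) = 385077615/1584617869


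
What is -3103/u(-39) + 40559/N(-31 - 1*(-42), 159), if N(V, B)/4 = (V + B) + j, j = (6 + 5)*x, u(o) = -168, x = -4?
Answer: 1781/18 ≈ 98.944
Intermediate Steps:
j = -44 (j = (6 + 5)*(-4) = 11*(-4) = -44)
N(V, B) = -176 + 4*B + 4*V (N(V, B) = 4*((V + B) - 44) = 4*((B + V) - 44) = 4*(-44 + B + V) = -176 + 4*B + 4*V)
-3103/u(-39) + 40559/N(-31 - 1*(-42), 159) = -3103/(-168) + 40559/(-176 + 4*159 + 4*(-31 - 1*(-42))) = -3103*(-1/168) + 40559/(-176 + 636 + 4*(-31 + 42)) = 3103/168 + 40559/(-176 + 636 + 4*11) = 3103/168 + 40559/(-176 + 636 + 44) = 3103/168 + 40559/504 = 1781/18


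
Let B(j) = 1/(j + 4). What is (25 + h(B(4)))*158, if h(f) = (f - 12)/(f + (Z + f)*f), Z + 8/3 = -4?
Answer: 46610/7 ≈ 6658.6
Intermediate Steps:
Z = -20/3 (Z = -8/3 - 4 = -20/3 ≈ -6.6667)
B(j) = 1/(4 + j)
h(f) = (-12 + f)/(f + f*(-20/3 + f)) (h(f) = (f - 12)/(f + (-20/3 + f)*f) = (-12 + f)/(f + f*(-20/3 + f)))
(25 + h(B(4)))*158 = (25 + 3*(-12 + 1/(4 + 4))/((1/(4 + 4))*(-17 + 3/(4 + 4))))*158 = (25 + 3*(-12 + 1/8)/((1/8)*(-17 + 3/8)))*158 = (25 + 3*(-12 + 1/8)/((1/8)*(-17 + 3*(1/8))))*158 = (25 + 3*8*(-95/8)/(-17 + 3/8))*158 = (25 + 3*8*(-95/8)/(-133/8))*158 = (25 + 3*8*(-8/133)*(-95/8))*158 = (25 + 120/7)*158 = (295/7)*158 = 46610/7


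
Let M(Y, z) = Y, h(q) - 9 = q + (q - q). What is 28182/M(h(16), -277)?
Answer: 28182/25 ≈ 1127.3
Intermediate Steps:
h(q) = 9 + q (h(q) = 9 + (q + (q - q)) = 9 + (q + 0) = 9 + q)
28182/M(h(16), -277) = 28182/(9 + 16) = 28182/25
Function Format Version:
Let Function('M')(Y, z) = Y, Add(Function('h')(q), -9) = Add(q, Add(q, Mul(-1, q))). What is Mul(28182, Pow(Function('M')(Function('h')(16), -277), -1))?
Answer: Rational(28182, 25) ≈ 1127.3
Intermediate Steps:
Function('h')(q) = Add(9, q) (Function('h')(q) = Add(9, Add(q, Add(q, Mul(-1, q)))) = Add(9, Add(q, 0)) = Add(9, q))
Mul(28182, Pow(Function('M')(Function('h')(16), -277), -1)) = Mul(28182, Pow(Add(9, 16), -1)) = Mul(28182, Pow(25, -1)) = Mul(28182, Rational(1, 25)) = Rational(28182, 25)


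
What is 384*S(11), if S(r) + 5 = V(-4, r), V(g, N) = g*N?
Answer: -18816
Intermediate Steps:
V(g, N) = N*g
S(r) = -5 - 4*r (S(r) = -5 + r*(-4) = -5 - 4*r)
384*S(11) = 384*(-5 - 4*11) = 384*(-5 - 44) = 384*(-49) = -18816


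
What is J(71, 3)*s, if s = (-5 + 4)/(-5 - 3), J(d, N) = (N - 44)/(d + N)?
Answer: -41/592 ≈ -0.069257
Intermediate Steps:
J(d, N) = (-44 + N)/(N + d)
s = ⅛ (s = -1/(-8) = -1*(-⅛) = ⅛ ≈ 0.12500)
J(71, 3)*s = ((-44 + 3)/(3 + 71))*(⅛) = (-41/74)*(⅛) = ((1/74)*(-41))*(⅛) = -41/74*⅛ = -41/592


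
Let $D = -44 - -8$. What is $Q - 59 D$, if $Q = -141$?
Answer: $1983$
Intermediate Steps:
$D = -36$ ($D = -44 + 8 = -36$)
$Q - 59 D = -141 - -2124 = -141 + 2124 = 1983$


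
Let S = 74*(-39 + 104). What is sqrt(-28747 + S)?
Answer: I*sqrt(23937) ≈ 154.72*I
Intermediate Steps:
S = 4810 (S = 74*65 = 4810)
sqrt(-28747 + S) = sqrt(-28747 + 4810) = sqrt(-23937) = I*sqrt(23937)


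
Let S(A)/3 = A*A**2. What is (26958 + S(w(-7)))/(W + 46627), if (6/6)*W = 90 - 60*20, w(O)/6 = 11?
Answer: 889446/45517 ≈ 19.541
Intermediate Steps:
w(O) = 66 (w(O) = 6*11 = 66)
S(A) = 3*A**3 (S(A) = 3*(A*A**2) = 3*A**3)
W = -1110 (W = 90 - 60*20 = 90 - 1200 = -1110)
(26958 + S(w(-7)))/(W + 46627) = (26958 + 3*66**3)/(-1110 + 46627) = (26958 + 3*287496)/45517 = (26958 + 862488)*(1/45517) = 889446*(1/45517) = 889446/45517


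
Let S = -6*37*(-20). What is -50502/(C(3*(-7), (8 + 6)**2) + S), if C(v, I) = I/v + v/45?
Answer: -252510/22151 ≈ -11.399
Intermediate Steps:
C(v, I) = v/45 + I/v (C(v, I) = I/v + v*(1/45) = I/v + v/45 = v/45 + I/v)
S = 4440 (S = -222*(-20) = 4440)
-50502/(C(3*(-7), (8 + 6)**2) + S) = -50502/(((3*(-7))/45 + (8 + 6)**2/((3*(-7)))) + 4440) = -50502/(((1/45)*(-21) + 14**2/(-21)) + 4440) = -50502/((-7/15 + 196*(-1/21)) + 4440) = -50502/((-7/15 - 28/3) + 4440) = -50502/(-49/5 + 4440) = -50502/22151/5 = -50502*5/22151 = -252510/22151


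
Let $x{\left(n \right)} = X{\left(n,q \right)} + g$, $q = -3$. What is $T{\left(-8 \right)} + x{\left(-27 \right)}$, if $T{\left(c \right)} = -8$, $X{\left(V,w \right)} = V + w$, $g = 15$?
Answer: $-23$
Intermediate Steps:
$x{\left(n \right)} = 12 + n$ ($x{\left(n \right)} = \left(n - 3\right) + 15 = \left(-3 + n\right) + 15 = 12 + n$)
$T{\left(-8 \right)} + x{\left(-27 \right)} = -8 + \left(12 - 27\right) = -8 - 15 = -23$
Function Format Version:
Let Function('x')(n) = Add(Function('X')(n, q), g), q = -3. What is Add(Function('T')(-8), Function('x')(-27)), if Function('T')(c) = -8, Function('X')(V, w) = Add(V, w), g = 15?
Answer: -23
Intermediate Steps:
Function('x')(n) = Add(12, n) (Function('x')(n) = Add(Add(n, -3), 15) = Add(Add(-3, n), 15) = Add(12, n))
Add(Function('T')(-8), Function('x')(-27)) = Add(-8, Add(12, -27)) = Add(-8, -15) = -23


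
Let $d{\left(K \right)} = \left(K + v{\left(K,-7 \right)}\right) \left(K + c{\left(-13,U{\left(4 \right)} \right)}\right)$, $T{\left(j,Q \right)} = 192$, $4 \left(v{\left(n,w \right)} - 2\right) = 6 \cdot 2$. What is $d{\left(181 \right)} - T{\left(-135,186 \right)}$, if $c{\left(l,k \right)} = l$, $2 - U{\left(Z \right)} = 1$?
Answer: $31056$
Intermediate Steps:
$v{\left(n,w \right)} = 5$ ($v{\left(n,w \right)} = 2 + \frac{6 \cdot 2}{4} = 2 + \frac{1}{4} \cdot 12 = 2 + 3 = 5$)
$U{\left(Z \right)} = 1$ ($U{\left(Z \right)} = 2 - 1 = 1$)
$d{\left(K \right)} = \left(-13 + K\right) \left(5 + K\right)$ ($d{\left(K \right)} = \left(K + 5\right) \left(K - 13\right) = \left(5 + K\right) \left(-13 + K\right) = \left(-13 + K\right) \left(5 + K\right)$)
$d{\left(181 \right)} - T{\left(-135,186 \right)} = \left(-65 + 181^{2} - 1448\right) - 192 = \left(-65 + 32761 - 1448\right) - 192 = 31248 - 192 = 31056$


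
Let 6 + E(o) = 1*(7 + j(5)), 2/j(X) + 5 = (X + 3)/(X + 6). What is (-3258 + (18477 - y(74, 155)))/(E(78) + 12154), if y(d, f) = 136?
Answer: 708901/571263 ≈ 1.2409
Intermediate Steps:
j(X) = 2/(-5 + (3 + X)/(6 + X)) (j(X) = 2/(-5 + (X + 3)/(X + 6)) = 2/(-5 + (3 + X)/(6 + X)))
E(o) = 25/47 (E(o) = -6 + 1*(7 + 2*(-6 - 1*5)/(27 + 4*5)) = -6 + 1*(7 + 2*(-6 - 5)/(27 + 20)) = -6 + 1*(7 + 2*(-11)/47) = -6 + 1*(7 + 2*(1/47)*(-11)) = -6 + 1*(7 - 22/47) = -6 + 1*(307/47) = -6 + 307/47 = 25/47)
(-3258 + (18477 - y(74, 155)))/(E(78) + 12154) = (-3258 + (18477 - 1*136))/(25/47 + 12154) = (-3258 + (18477 - 136))/(571263/47) = (-3258 + 18341)*(47/571263) = 15083*(47/571263) = 708901/571263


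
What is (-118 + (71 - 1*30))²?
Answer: 5929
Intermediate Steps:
(-118 + (71 - 1*30))² = (-118 + (71 - 30))² = (-118 + 41)² = (-77)² = 5929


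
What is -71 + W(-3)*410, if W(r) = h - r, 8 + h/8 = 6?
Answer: -5401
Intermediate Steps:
h = -16 (h = -64 + 8*6 = -64 + 48 = -16)
W(r) = -16 - r
-71 + W(-3)*410 = -71 + (-16 - 1*(-3))*410 = -71 + (-16 + 3)*410 = -71 - 13*410 = -71 - 5330 = -5401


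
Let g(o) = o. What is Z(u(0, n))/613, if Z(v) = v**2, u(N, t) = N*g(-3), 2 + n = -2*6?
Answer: 0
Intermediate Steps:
n = -14 (n = -2 - 2*6 = -2 - 12 = -14)
u(N, t) = -3*N (u(N, t) = N*(-3) = -3*N)
Z(u(0, n))/613 = (-3*0)**2/613 = 0**2*(1/613) = 0*(1/613) = 0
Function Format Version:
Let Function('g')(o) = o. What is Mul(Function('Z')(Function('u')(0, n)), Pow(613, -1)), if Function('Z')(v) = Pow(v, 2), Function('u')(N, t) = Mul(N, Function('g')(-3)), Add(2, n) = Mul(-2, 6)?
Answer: 0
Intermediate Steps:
n = -14 (n = Add(-2, Mul(-2, 6)) = Add(-2, -12) = -14)
Function('u')(N, t) = Mul(-3, N) (Function('u')(N, t) = Mul(N, -3) = Mul(-3, N))
Mul(Function('Z')(Function('u')(0, n)), Pow(613, -1)) = Mul(Pow(Mul(-3, 0), 2), Pow(613, -1)) = Mul(Pow(0, 2), Rational(1, 613)) = Mul(0, Rational(1, 613)) = 0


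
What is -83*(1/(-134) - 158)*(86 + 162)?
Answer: 217912516/67 ≈ 3.2524e+6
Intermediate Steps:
-83*(1/(-134) - 158)*(86 + 162) = -83*(-1/134 - 158)*248 = -(-1757359)*248/134 = -83*(-2625452/67) = 217912516/67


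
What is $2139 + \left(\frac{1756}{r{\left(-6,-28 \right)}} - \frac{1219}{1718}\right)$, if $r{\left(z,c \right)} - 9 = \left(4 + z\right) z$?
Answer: $\frac{80162051}{36078} \approx 2221.9$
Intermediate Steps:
$r{\left(z,c \right)} = 9 + z \left(4 + z\right)$ ($r{\left(z,c \right)} = 9 + \left(4 + z\right) z = 9 + z \left(4 + z\right)$)
$2139 + \left(\frac{1756}{r{\left(-6,-28 \right)}} - \frac{1219}{1718}\right) = 2139 + \left(\frac{1756}{9 + \left(-6\right)^{2} + 4 \left(-6\right)} - \frac{1219}{1718}\right) = 2139 + \left(\frac{1756}{9 + 36 - 24} - \frac{1219}{1718}\right) = 2139 - \left(\frac{1219}{1718} - \frac{1756}{21}\right) = 2139 + \left(1756 \cdot \frac{1}{21} - \frac{1219}{1718}\right) = 2139 + \left(\frac{1756}{21} - \frac{1219}{1718}\right) = 2139 + \frac{2991209}{36078} = \frac{80162051}{36078}$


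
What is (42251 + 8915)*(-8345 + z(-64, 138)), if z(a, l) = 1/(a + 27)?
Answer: -15798321156/37 ≈ -4.2698e+8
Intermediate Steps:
z(a, l) = 1/(27 + a)
(42251 + 8915)*(-8345 + z(-64, 138)) = (42251 + 8915)*(-8345 + 1/(27 - 64)) = 51166*(-8345 + 1/(-37)) = 51166*(-8345 - 1/37) = 51166*(-308766/37) = -15798321156/37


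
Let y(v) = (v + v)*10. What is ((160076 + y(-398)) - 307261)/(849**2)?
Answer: -51715/240267 ≈ -0.21524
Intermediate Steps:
y(v) = 20*v (y(v) = (2*v)*10 = 20*v)
((160076 + y(-398)) - 307261)/(849**2) = ((160076 + 20*(-398)) - 307261)/(849**2) = ((160076 - 7960) - 307261)/720801 = (152116 - 307261)*(1/720801) = -155145*1/720801 = -51715/240267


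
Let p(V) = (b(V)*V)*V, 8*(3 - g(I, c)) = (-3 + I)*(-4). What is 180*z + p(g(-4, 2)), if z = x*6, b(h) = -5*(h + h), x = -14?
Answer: -60475/4 ≈ -15119.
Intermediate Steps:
b(h) = -10*h
g(I, c) = 3/2 + I/2 (g(I, c) = 3 - (-3 + I)*(-4)/8 = 3 - (12 - 4*I)/8 = 3 + (-3/2 + I/2) = 3/2 + I/2)
p(V) = -10*V³ (p(V) = ((-10*V)*V)*V = (-10*V²)*V = -10*V³)
z = -84 (z = -14*6 = -84)
180*z + p(g(-4, 2)) = 180*(-84) - 10*(3/2 + (½)*(-4))³ = -15120 - 10*(3/2 - 2)³ = -15120 - 10*(-½)³ = -15120 - 10*(-⅛) = -15120 + 5/4 = -60475/4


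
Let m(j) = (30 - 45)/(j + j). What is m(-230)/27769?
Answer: 3/2554748 ≈ 1.1743e-6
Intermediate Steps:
m(j) = -15/(2*j) (m(j) = -15*1/(2*j) = -15/(2*j))
m(-230)/27769 = -15/2/(-230)/27769 = -15/2*(-1/230)*(1/27769) = (3/92)*(1/27769) = 3/2554748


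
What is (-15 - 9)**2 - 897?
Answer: -321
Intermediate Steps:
(-15 - 9)**2 - 897 = (-24)**2 - 897 = 576 - 897 = -321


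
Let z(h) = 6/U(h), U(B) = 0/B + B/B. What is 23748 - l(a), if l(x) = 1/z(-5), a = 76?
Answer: 142487/6 ≈ 23748.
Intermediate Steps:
U(B) = 1 (U(B) = 0 + 1 = 1)
z(h) = 6 (z(h) = 6/1 = 6*1 = 6)
l(x) = 1/6
23748 - l(a) = 23748 - 1*1/6 = 23748 - 1/6 = 142487/6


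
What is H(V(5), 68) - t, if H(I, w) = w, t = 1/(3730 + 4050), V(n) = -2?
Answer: 529039/7780 ≈ 68.000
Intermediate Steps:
t = 1/7780 ≈ 0.00012853
H(V(5), 68) - t = 68 - 1*1/7780 = 68 - 1/7780 = 529039/7780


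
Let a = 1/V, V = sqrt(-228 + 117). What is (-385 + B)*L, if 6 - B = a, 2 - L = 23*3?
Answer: 25393 - 67*I*sqrt(111)/111 ≈ 25393.0 - 6.3594*I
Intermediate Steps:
L = -67 (L = 2 - 23*3 = 2 - 1*69 = 2 - 69 = -67)
V = I*sqrt(111) (V = sqrt(-111) = I*sqrt(111) ≈ 10.536*I)
a = -I*sqrt(111)/111 (a = 1/(I*sqrt(111)) = -I*sqrt(111)/111 ≈ -0.094916*I)
B = 6 + I*sqrt(111)/111 (B = 6 - (-1)*I*sqrt(111)/111 = 6 + I*sqrt(111)/111 ≈ 6.0 + 0.094916*I)
(-385 + B)*L = (-385 + (6 + I*sqrt(111)/111))*(-67) = (-379 + I*sqrt(111)/111)*(-67) = 25393 - 67*I*sqrt(111)/111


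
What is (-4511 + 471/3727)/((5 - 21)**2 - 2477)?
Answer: 16812026/8277667 ≈ 2.0310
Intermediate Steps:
(-4511 + 471/3727)/((5 - 21)**2 - 2477) = (-4511 + 471*(1/3727))/((-16)**2 - 2477) = (-4511 + 471/3727)/(256 - 2477) = -16812026/3727/(-2221) = -16812026/3727*(-1/2221) = 16812026/8277667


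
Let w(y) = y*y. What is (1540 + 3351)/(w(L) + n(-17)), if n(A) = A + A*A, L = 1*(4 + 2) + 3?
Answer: 4891/353 ≈ 13.856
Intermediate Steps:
L = 9 (L = 1*6 + 3 = 6 + 3 = 9)
n(A) = A + A²
w(y) = y²
(1540 + 3351)/(w(L) + n(-17)) = (1540 + 3351)/(9² - 17*(1 - 17)) = 4891/(81 - 17*(-16)) = 4891/(81 + 272) = 4891/353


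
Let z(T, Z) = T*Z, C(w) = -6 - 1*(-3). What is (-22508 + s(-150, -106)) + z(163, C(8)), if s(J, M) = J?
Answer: -23147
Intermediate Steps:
C(w) = -3 (C(w) = -6 + 3 = -3)
(-22508 + s(-150, -106)) + z(163, C(8)) = (-22508 - 150) + 163*(-3) = -22658 - 489 = -23147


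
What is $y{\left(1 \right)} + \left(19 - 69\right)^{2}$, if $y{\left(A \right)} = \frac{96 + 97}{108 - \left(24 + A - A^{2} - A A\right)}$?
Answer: $\frac{212693}{85} \approx 2502.3$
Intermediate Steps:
$y{\left(A \right)} = \frac{193}{84 - A + 2 A^{2}}$ ($y{\left(A \right)} = \frac{193}{108 - \left(24 + A - 2 A^{2}\right)} = \frac{193}{84 - A + 2 A^{2}}$)
$y{\left(1 \right)} + \left(19 - 69\right)^{2} = \frac{193}{84 - 1 + 2 \cdot 1^{2}} + \left(19 - 69\right)^{2} = \frac{193}{84 - 1 + 2 \cdot 1} + \left(-50\right)^{2} = \frac{193}{84 - 1 + 2} + 2500 = \frac{193}{85} + 2500 = \frac{212693}{85}$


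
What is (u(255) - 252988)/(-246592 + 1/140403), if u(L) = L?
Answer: 35484471399/34622256575 ≈ 1.0249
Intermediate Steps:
(u(255) - 252988)/(-246592 + 1/140403) = (255 - 252988)/(-246592 + 1/140403) = -252733/(-246592 + 1/140403) = -252733/(-34622256575/140403) = -252733*(-140403/34622256575) = 35484471399/34622256575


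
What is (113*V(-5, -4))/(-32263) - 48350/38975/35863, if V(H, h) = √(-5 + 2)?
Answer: -1934/55910417 - 113*I*√3/32263 ≈ -3.4591e-5 - 0.0060664*I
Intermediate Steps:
V(H, h) = I*√3 (V(H, h) = √(-3) = I*√3)
(113*V(-5, -4))/(-32263) - 48350/38975/35863 = (113*(I*√3))/(-32263) - 48350/38975/35863 = (113*I*√3)*(-1/32263) - 48350*1/38975*(1/35863) = -113*I*√3/32263 - 1934/1559*1/35863 = -113*I*√3/32263 - 1934/55910417 = -1934/55910417 - 113*I*√3/32263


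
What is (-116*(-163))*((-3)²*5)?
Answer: 850860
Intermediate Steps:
(-116*(-163))*((-3)²*5) = 18908*(9*5) = 18908*45 = 850860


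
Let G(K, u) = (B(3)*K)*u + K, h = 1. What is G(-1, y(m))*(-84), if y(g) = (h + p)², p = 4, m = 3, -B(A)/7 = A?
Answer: -44016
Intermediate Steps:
B(A) = -7*A
y(g) = 25 (y(g) = (1 + 4)² = 5² = 25)
G(K, u) = K - 21*K*u (G(K, u) = ((-7*3)*K)*u + K = (-21*K)*u + K = -21*K*u + K = K - 21*K*u)
G(-1, y(m))*(-84) = -(1 - 21*25)*(-84) = -(1 - 525)*(-84) = -1*(-524)*(-84) = 524*(-84) = -44016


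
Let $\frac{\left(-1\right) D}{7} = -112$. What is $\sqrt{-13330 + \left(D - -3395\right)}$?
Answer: $i \sqrt{9151} \approx 95.661 i$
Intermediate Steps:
$D = 784$ ($D = \left(-7\right) \left(-112\right) = 784$)
$\sqrt{-13330 + \left(D - -3395\right)} = \sqrt{-13330 + \left(784 - -3395\right)} = \sqrt{-13330 + \left(784 + 3395\right)} = \sqrt{-13330 + 4179} = \sqrt{-9151} = i \sqrt{9151}$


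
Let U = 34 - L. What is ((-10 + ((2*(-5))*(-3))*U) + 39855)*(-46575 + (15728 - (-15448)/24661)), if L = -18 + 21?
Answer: -4431091590675/3523 ≈ -1.2578e+9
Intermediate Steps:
L = 3
U = 31 (U = 34 - 1*3 = 34 - 3 = 31)
((-10 + ((2*(-5))*(-3))*U) + 39855)*(-46575 + (15728 - (-15448)/24661)) = ((-10 + ((2*(-5))*(-3))*31) + 39855)*(-46575 + (15728 - (-15448)/24661)) = ((-10 - 10*(-3)*31) + 39855)*(-46575 + (15728 - (-15448)/24661)) = ((-10 + 30*31) + 39855)*(-46575 + (15728 - 1*(-15448/24661))) = ((-10 + 930) + 39855)*(-46575 + (15728 + 15448/24661)) = (920 + 39855)*(-46575 + 387883656/24661) = 40775*(-760702419/24661) = -4431091590675/3523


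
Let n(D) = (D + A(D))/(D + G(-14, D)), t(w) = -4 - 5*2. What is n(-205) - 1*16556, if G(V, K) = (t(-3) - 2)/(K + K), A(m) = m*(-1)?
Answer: -16556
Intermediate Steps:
A(m) = -m
t(w) = -14 (t(w) = -4 - 10 = -14)
G(V, K) = -8/K (G(V, K) = (-14 - 2)/(K + K) = -16*1/(2*K) = -8/K)
n(D) = 0 (n(D) = (D - D)/(D - 8/D) = 0/(D - 8/D) = 0)
n(-205) - 1*16556 = 0 - 1*16556 = 0 - 16556 = -16556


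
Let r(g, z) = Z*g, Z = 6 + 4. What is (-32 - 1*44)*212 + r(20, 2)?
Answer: -15912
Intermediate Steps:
Z = 10
r(g, z) = 10*g
(-32 - 1*44)*212 + r(20, 2) = (-32 - 1*44)*212 + 10*20 = (-32 - 44)*212 + 200 = -76*212 + 200 = -16112 + 200 = -15912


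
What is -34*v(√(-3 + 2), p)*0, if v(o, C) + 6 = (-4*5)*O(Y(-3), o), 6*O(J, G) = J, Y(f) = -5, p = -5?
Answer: 0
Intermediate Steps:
O(J, G) = J/6
v(o, C) = 32/3 (v(o, C) = -6 + (-4*5)*((⅙)*(-5)) = -6 - 20*(-⅚) = -6 + 50/3 = 32/3)
-34*v(√(-3 + 2), p)*0 = -34*32/3*0 = -1088/3*0 = 0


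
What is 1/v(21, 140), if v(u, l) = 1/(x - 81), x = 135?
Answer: 54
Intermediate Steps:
v(u, l) = 1/54 (v(u, l) = 1/(135 - 81) = 1/54)
1/v(21, 140) = 1/(1/54) = 54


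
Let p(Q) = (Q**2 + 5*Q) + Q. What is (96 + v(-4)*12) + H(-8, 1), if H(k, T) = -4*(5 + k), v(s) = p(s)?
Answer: 12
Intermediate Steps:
p(Q) = Q**2 + 6*Q
v(s) = s*(6 + s)
H(k, T) = -20 - 4*k
(96 + v(-4)*12) + H(-8, 1) = (96 - 4*(6 - 4)*12) + (-20 - 4*(-8)) = (96 - 4*2*12) + (-20 + 32) = (96 - 8*12) + 12 = (96 - 96) + 12 = 0 + 12 = 12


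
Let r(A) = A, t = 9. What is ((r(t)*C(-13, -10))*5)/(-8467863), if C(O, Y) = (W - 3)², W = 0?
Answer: -135/2822621 ≈ -4.7828e-5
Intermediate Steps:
C(O, Y) = 9 (C(O, Y) = (0 - 3)² = (-3)² = 9)
((r(t)*C(-13, -10))*5)/(-8467863) = ((9*9)*5)/(-8467863) = (81*5)*(-1/8467863) = 405*(-1/8467863) = -135/2822621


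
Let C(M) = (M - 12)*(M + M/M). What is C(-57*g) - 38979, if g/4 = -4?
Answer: 782721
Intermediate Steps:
g = -16 (g = 4*(-4) = -16)
C(M) = (1 + M)*(-12 + M) (C(M) = (-12 + M)*(M + 1) = (-12 + M)*(1 + M) = (1 + M)*(-12 + M))
C(-57*g) - 38979 = (-12 + (-57*(-16))² - (-627)*(-16)) - 38979 = (-12 + 912² - 11*912) - 38979 = (-12 + 831744 - 10032) - 38979 = 821700 - 38979 = 782721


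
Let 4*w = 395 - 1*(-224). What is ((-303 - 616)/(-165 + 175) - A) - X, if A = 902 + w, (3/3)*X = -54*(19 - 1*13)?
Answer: -16493/20 ≈ -824.65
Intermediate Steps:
w = 619/4 (w = (395 - 1*(-224))/4 = (395 + 224)/4 = (¼)*619 = 619/4 ≈ 154.75)
X = -324 (X = -54*(19 - 1*13) = -54*(19 - 13) = -54*6 = -324)
A = 4227/4 (A = 902 + 619/4 = 4227/4 ≈ 1056.8)
((-303 - 616)/(-165 + 175) - A) - X = ((-303 - 616)/(-165 + 175) - 1*4227/4) - 1*(-324) = (-919/10 - 4227/4) + 324 = -22973/20 + 324 = -16493/20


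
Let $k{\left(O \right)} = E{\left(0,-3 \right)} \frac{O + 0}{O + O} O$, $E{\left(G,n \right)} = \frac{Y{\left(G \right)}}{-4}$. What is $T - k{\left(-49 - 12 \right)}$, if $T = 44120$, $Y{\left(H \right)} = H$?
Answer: $44120$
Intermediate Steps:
$E{\left(G,n \right)} = - \frac{G}{4}$ ($E{\left(G,n \right)} = \frac{G}{-4} = G \left(- \frac{1}{4}\right) = - \frac{G}{4}$)
$k{\left(O \right)} = 0$ ($k{\left(O \right)} = \left(- \frac{1}{4}\right) 0 \frac{O + 0}{O + O} O = 0 \frac{O}{2 O} O = 0 O \frac{1}{2 O} O = 0 \cdot \frac{1}{2} O = 0 O = 0$)
$T - k{\left(-49 - 12 \right)} = 44120 - 0 = 44120 + 0 = 44120$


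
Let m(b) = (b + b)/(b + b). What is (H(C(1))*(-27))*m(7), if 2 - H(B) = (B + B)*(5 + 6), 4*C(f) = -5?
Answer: -1593/2 ≈ -796.50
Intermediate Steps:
C(f) = -5/4 (C(f) = (¼)*(-5) = -5/4)
H(B) = 2 - 22*B (H(B) = 2 - (B + B)*(5 + 6) = 2 - 2*B*11 = 2 - 22*B)
m(b) = 1 (m(b) = (2*b)/((2*b)) = (2*b)*(1/(2*b)) = 1)
(H(C(1))*(-27))*m(7) = ((2 - 22*(-5/4))*(-27))*1 = ((2 + 55/2)*(-27))*1 = ((59/2)*(-27))*1 = -1593/2*1 = -1593/2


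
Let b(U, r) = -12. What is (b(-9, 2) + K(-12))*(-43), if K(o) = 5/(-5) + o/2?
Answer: 817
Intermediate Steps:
K(o) = -1 + o/2 (K(o) = 5*(-⅕) + o*(½) = -1 + o/2)
(b(-9, 2) + K(-12))*(-43) = (-12 + (-1 + (½)*(-12)))*(-43) = (-12 + (-1 - 6))*(-43) = (-12 - 7)*(-43) = -19*(-43) = 817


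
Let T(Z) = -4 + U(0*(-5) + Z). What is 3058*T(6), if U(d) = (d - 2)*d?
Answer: 61160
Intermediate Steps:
U(d) = d*(-2 + d) (U(d) = (-2 + d)*d = d*(-2 + d))
T(Z) = -4 + Z*(-2 + Z) (T(Z) = -4 + (0*(-5) + Z)*(-2 + (0*(-5) + Z)) = -4 + (0 + Z)*(-2 + (0 + Z)) = -4 + Z*(-2 + Z))
3058*T(6) = 3058*(-4 + 6*(-2 + 6)) = 3058*(-4 + 6*4) = 3058*(-4 + 24) = 3058*20 = 61160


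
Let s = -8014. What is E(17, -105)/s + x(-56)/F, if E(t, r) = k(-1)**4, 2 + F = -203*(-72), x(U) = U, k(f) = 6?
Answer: -4847132/29279149 ≈ -0.16555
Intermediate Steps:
F = 14614 (F = -2 - 203*(-72) = -2 + 14616 = 14614)
E(t, r) = 1296 (E(t, r) = 6**4 = 1296)
E(17, -105)/s + x(-56)/F = 1296/(-8014) - 56/14614 = 1296*(-1/8014) - 56*1/14614 = -648/4007 - 28/7307 = -4847132/29279149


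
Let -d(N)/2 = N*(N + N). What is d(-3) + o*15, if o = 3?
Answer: 9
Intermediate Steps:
d(N) = -4*N² (d(N) = -2*N*(N + N) = -2*N*2*N = -4*N²)
d(-3) + o*15 = -4*(-3)² + 3*15 = -4*9 + 45 = -36 + 45 = 9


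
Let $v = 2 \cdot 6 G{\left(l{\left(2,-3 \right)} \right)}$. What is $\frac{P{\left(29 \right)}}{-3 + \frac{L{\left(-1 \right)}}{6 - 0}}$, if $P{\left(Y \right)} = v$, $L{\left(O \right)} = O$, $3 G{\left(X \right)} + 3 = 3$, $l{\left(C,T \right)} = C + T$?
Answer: $0$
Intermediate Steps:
$G{\left(X \right)} = 0$ ($G{\left(X \right)} = -1 + \frac{1}{3} \cdot 3 = -1 + 1 = 0$)
$v = 0$ ($v = 2 \cdot 6 \cdot 0 = 12 \cdot 0 = 0$)
$P{\left(Y \right)} = 0$
$\frac{P{\left(29 \right)}}{-3 + \frac{L{\left(-1 \right)}}{6 - 0}} = \frac{0}{-3 - \frac{1}{6 - 0}} = \frac{0}{-3 - \frac{1}{6 + 0}} = \frac{0}{-3 - \frac{1}{6}} = \frac{0}{- \frac{19}{6}} = 0 \left(- \frac{6}{19}\right) = 0$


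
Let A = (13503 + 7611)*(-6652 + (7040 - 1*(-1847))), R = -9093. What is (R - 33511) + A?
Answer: 47147186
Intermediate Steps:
A = 47189790 (A = 21114*(-6652 + (7040 + 1847)) = 21114*(-6652 + 8887) = 21114*2235 = 47189790)
(R - 33511) + A = (-9093 - 33511) + 47189790 = -42604 + 47189790 = 47147186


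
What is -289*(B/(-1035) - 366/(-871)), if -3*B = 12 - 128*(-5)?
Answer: -492549058/2704455 ≈ -182.13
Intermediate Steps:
B = -652/3 (B = -(12 - 128*(-5))/3 = -(12 - 16*(-40))/3 = -(12 + 640)/3 = -1/3*652 = -652/3 ≈ -217.33)
-289*(B/(-1035) - 366/(-871)) = -289*(-652/3/(-1035) - 366/(-871)) = -289*(-652/3*(-1/1035) - 366*(-1/871)) = -289*(652/3105 + 366/871) = -289*1704322/2704455 = -492549058/2704455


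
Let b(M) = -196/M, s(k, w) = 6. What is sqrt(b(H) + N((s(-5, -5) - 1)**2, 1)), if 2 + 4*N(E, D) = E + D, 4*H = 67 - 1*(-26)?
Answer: I*sqrt(21018)/93 ≈ 1.5589*I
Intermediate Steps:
H = 93/4 (H = (67 - 1*(-26))/4 = (67 + 26)/4 = (1/4)*93 = 93/4 ≈ 23.250)
N(E, D) = -1/2 + D/4 + E/4 (N(E, D) = -1/2 + (E + D)/4 = -1/2 + (D + E)/4 = -1/2 + (D/4 + E/4) = -1/2 + D/4 + E/4)
sqrt(b(H) + N((s(-5, -5) - 1)**2, 1)) = sqrt(-196/93/4 + (-1/2 + (1/4)*1 + (6 - 1)**2/4)) = sqrt(-196*4/93 + (-1/2 + 1/4 + (1/4)*5**2)) = sqrt(-784/93 + (-1/2 + 1/4 + (1/4)*25)) = sqrt(-784/93 + (-1/2 + 1/4 + 25/4)) = sqrt(-784/93 + 6) = sqrt(-226/93) = I*sqrt(21018)/93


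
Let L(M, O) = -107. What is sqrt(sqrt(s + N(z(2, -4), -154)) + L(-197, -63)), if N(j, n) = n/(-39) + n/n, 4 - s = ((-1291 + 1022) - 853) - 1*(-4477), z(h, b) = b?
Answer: sqrt(-162747 + 312*I*sqrt(79521))/39 ≈ 2.7051 + 10.692*I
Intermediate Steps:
s = -3351 (s = 4 - (((-1291 + 1022) - 853) - 1*(-4477)) = 4 - ((-269 - 853) + 4477) = 4 - (-1122 + 4477) = 4 - 1*3355 = 4 - 3355 = -3351)
N(j, n) = 1 - n/39 (N(j, n) = n*(-1/39) + 1 = -n/39 + 1 = 1 - n/39)
sqrt(sqrt(s + N(z(2, -4), -154)) + L(-197, -63)) = sqrt(sqrt(-3351 + (1 - 1/39*(-154))) - 107) = sqrt(sqrt(-3351 + (1 + 154/39)) - 107) = sqrt(sqrt(-3351 + 193/39) - 107) = sqrt(sqrt(-130496/39) - 107) = sqrt(8*I*sqrt(79521)/39 - 107) = sqrt(-107 + 8*I*sqrt(79521)/39)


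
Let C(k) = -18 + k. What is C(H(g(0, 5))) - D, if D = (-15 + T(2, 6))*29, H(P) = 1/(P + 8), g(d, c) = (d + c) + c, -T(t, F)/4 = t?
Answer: 11683/18 ≈ 649.06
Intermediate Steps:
T(t, F) = -4*t
g(d, c) = d + 2*c (g(d, c) = (c + d) + c = d + 2*c)
H(P) = 1/(8 + P)
D = -667 (D = (-15 - 4*2)*29 = (-15 - 8)*29 = -23*29 = -667)
C(H(g(0, 5))) - D = (-18 + 1/(8 + (0 + 2*5))) - 1*(-667) = (-18 + 1/(8 + (0 + 10))) + 667 = (-18 + 1/(8 + 10)) + 667 = (-18 + 1/18) + 667 = -323/18 + 667 = 11683/18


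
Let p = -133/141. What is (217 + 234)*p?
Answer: -59983/141 ≈ -425.41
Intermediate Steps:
p = -133/141 (p = -133*1/141 = -133/141 ≈ -0.94326)
(217 + 234)*p = (217 + 234)*(-133/141) = 451*(-133/141) = -59983/141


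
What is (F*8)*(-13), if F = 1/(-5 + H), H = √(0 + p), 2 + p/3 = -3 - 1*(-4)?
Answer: 130/7 + 26*I*√3/7 ≈ 18.571 + 6.4333*I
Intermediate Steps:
p = -3 (p = -6 + 3*(-3 - 1*(-4)) = -6 + 3*(-3 + 4) = -6 + 3*1 = -6 + 3 = -3)
H = I*√3 (H = √(0 - 3) = √(-3) = I*√3 ≈ 1.732*I)
F = 1/(-5 + I*√3) ≈ -0.17857 - 0.061859*I
(F*8)*(-13) = ((-5/28 - I*√3/28)*8)*(-13) = (-10/7 - 2*I*√3/7)*(-13) = 130/7 + 26*I*√3/7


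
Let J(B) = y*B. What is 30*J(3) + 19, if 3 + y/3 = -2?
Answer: -1331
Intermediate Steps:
y = -15 (y = -9 + 3*(-2) = -9 - 6 = -15)
J(B) = -15*B
30*J(3) + 19 = 30*(-15*3) + 19 = 30*(-45) + 19 = -1350 + 19 = -1331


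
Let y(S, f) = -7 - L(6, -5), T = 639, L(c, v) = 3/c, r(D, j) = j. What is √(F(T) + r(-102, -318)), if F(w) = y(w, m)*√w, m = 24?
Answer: √(-1272 - 90*√71)/2 ≈ 22.53*I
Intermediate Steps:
y(S, f) = -15/2 (y(S, f) = -7 - 3/6 = -7 - 1*½ = -7 - ½ = -15/2)
F(w) = -15*√w/2
√(F(T) + r(-102, -318)) = √(-45*√71/2 - 318) = √(-318 - 45*√71/2)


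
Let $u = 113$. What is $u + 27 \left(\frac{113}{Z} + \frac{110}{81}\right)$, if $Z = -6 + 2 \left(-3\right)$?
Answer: $- \frac{1255}{12} \approx -104.58$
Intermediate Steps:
$Z = -12$ ($Z = -6 - 6 = -12$)
$u + 27 \left(\frac{113}{Z} + \frac{110}{81}\right) = 113 + 27 \left(\frac{113}{-12} + \frac{110}{81}\right) = 113 + 27 \left(113 \left(- \frac{1}{12}\right) + 110 \cdot \frac{1}{81}\right) = 113 + 27 \left(- \frac{113}{12} + \frac{110}{81}\right) = 113 + 27 \left(- \frac{2611}{324}\right) = 113 - \frac{2611}{12} = - \frac{1255}{12}$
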